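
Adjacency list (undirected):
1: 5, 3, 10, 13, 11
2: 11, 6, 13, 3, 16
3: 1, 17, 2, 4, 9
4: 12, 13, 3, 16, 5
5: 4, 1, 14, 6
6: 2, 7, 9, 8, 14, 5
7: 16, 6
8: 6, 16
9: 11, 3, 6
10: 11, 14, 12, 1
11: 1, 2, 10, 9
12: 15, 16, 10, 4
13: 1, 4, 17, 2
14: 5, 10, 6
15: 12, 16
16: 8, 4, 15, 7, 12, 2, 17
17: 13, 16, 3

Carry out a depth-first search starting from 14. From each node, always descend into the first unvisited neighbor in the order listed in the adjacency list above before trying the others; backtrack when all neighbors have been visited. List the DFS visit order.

14 → 5 → 4 → 12 → 15 → 16 → 8 → 6 → 2 → 11 → 1 → 3 → 17 → 13 → 9 → 10 → 7

Visit 14
14 → 5
5 → 4
4 → 12
12 → 15
15 → 16
16 → 8
8 → 6
6 → 2
2 → 11
11 → 1
1 → 3
3 → 17
17 → 13
3 → 9
1 → 10
6 → 7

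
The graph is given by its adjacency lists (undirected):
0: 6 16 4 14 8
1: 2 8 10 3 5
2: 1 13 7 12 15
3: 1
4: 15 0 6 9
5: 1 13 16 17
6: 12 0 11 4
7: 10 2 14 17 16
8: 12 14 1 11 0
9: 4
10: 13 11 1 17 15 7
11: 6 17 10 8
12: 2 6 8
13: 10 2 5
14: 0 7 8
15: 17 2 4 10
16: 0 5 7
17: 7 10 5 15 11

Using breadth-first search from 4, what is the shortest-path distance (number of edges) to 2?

2

Level 0: 4
Level 1: 0, 6, 9, 15
Level 2: 2, 8, 10, 11, 12, 14, 16, 17
Level 3: 1, 5, 7, 13
Level 4: 3
2 first appears at level 2.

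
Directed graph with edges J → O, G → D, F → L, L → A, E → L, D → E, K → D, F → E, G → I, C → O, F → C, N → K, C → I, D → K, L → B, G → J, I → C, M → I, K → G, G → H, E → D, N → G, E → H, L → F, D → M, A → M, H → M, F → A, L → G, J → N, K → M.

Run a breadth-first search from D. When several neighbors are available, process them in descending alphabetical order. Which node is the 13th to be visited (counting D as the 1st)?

Visit D; enqueue M, K, E → queue [M, K, E]
Visit M; enqueue I → queue [K, E, I]
Visit K; enqueue G → queue [E, I, G]
Visit E; enqueue L, H → queue [I, G, L, H]
Visit I; enqueue C → queue [G, L, H, C]
Visit G; enqueue J → queue [L, H, C, J]
Visit L; enqueue F, B, A → queue [H, C, J, F, B, A]
Visit H → queue [C, J, F, B, A]
Visit C; enqueue O → queue [J, F, B, A, O]
Visit J; enqueue N → queue [F, B, A, O, N]
Visit F → queue [B, A, O, N]
Visit B → queue [A, O, N]
Visit A → queue [O, N]
Visit O → queue [N]
Visit N → queue []

Visit order: D, M, K, E, I, G, L, H, C, J, F, B, A, O, N

A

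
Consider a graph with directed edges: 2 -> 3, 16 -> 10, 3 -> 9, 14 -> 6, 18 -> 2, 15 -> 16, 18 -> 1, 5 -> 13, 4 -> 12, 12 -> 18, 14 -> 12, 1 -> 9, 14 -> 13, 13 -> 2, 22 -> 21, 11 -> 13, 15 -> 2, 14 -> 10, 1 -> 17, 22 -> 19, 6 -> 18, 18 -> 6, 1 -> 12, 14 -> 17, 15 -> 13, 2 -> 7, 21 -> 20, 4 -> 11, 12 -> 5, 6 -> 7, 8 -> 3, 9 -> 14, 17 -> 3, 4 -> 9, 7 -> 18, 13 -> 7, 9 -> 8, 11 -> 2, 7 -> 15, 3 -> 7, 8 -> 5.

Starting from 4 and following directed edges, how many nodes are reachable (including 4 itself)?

BFS from 4 visits: 4, 12, 11, 9, 18, 5, 13, 2, 14, 8, 6, 1, 7, 3, 17, 10, 15, 16
Reachable nodes: 18 of 22 total.

18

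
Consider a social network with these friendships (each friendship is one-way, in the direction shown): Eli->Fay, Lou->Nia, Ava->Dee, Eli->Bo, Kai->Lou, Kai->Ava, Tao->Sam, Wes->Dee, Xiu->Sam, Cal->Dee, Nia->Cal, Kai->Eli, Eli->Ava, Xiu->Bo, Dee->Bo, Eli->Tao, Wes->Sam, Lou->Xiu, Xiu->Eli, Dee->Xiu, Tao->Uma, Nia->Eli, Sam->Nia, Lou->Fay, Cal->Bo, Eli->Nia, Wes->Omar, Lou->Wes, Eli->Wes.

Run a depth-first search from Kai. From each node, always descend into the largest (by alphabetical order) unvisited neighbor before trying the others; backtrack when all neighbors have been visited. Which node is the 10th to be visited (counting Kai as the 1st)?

Bo

Visit Kai
Kai → Lou
Lou → Xiu
Xiu → Sam
Sam → Nia
Nia → Eli
Eli → Wes
Wes → Omar
Wes → Dee
Dee → Bo
Eli → Tao
Tao → Uma
Eli → Fay
Eli → Ava
Nia → Cal

Visit order: Kai, Lou, Xiu, Sam, Nia, Eli, Wes, Omar, Dee, Bo, Tao, Uma, Fay, Ava, Cal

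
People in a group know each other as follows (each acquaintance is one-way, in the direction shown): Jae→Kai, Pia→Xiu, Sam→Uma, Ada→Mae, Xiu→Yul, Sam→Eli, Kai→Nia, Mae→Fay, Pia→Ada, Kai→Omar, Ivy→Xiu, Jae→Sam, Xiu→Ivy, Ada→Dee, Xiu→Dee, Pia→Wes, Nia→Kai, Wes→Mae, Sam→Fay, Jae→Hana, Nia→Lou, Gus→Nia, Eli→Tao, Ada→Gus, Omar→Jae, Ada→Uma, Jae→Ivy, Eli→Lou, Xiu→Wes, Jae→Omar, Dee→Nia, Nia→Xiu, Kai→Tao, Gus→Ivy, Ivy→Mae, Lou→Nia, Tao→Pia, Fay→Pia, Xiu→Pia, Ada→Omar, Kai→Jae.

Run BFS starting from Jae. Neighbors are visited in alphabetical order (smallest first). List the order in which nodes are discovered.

Jae, Hana, Ivy, Kai, Omar, Sam, Mae, Xiu, Nia, Tao, Eli, Fay, Uma, Dee, Pia, Wes, Yul, Lou, Ada, Gus

Visit Jae; enqueue Hana, Ivy, Kai, Omar, Sam → queue [Hana, Ivy, Kai, Omar, Sam]
Visit Hana → queue [Ivy, Kai, Omar, Sam]
Visit Ivy; enqueue Mae, Xiu → queue [Kai, Omar, Sam, Mae, Xiu]
Visit Kai; enqueue Nia, Tao → queue [Omar, Sam, Mae, Xiu, Nia, Tao]
Visit Omar → queue [Sam, Mae, Xiu, Nia, Tao]
Visit Sam; enqueue Eli, Fay, Uma → queue [Mae, Xiu, Nia, Tao, Eli, Fay, Uma]
Visit Mae → queue [Xiu, Nia, Tao, Eli, Fay, Uma]
Visit Xiu; enqueue Dee, Pia, Wes, Yul → queue [Nia, Tao, Eli, Fay, Uma, Dee, Pia, Wes, Yul]
Visit Nia; enqueue Lou → queue [Tao, Eli, Fay, Uma, Dee, Pia, Wes, Yul, Lou]
Visit Tao → queue [Eli, Fay, Uma, Dee, Pia, Wes, Yul, Lou]
Visit Eli → queue [Fay, Uma, Dee, Pia, Wes, Yul, Lou]
Visit Fay → queue [Uma, Dee, Pia, Wes, Yul, Lou]
Visit Uma → queue [Dee, Pia, Wes, Yul, Lou]
Visit Dee → queue [Pia, Wes, Yul, Lou]
Visit Pia; enqueue Ada → queue [Wes, Yul, Lou, Ada]
Visit Wes → queue [Yul, Lou, Ada]
Visit Yul → queue [Lou, Ada]
Visit Lou → queue [Ada]
Visit Ada; enqueue Gus → queue [Gus]
Visit Gus → queue []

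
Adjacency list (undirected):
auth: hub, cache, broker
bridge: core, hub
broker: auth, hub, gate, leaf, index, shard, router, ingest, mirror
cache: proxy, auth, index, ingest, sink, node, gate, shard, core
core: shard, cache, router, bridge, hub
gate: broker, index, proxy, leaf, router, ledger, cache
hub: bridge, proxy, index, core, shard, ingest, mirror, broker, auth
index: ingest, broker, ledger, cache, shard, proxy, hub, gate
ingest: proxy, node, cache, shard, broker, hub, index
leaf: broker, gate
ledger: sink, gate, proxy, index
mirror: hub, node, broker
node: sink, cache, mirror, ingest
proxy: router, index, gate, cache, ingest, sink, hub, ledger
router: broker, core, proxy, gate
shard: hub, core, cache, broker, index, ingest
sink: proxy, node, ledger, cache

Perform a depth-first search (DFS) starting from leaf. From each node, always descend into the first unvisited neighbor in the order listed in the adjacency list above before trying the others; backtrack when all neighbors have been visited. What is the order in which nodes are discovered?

leaf, broker, auth, hub, bridge, core, shard, cache, proxy, router, gate, index, ingest, node, sink, ledger, mirror

Visit leaf
leaf → broker
broker → auth
auth → hub
hub → bridge
bridge → core
core → shard
shard → cache
cache → proxy
proxy → router
router → gate
gate → index
index → ingest
ingest → node
node → sink
sink → ledger
node → mirror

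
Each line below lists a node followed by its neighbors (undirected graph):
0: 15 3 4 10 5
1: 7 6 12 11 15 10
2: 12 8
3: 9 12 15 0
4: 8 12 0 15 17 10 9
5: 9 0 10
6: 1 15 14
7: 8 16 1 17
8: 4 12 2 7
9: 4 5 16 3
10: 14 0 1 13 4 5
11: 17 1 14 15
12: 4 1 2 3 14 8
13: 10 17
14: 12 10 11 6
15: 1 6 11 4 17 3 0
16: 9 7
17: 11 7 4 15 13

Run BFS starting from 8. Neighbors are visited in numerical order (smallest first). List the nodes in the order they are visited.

8 -> 2 -> 4 -> 7 -> 12 -> 0 -> 9 -> 10 -> 15 -> 17 -> 1 -> 16 -> 3 -> 14 -> 5 -> 13 -> 6 -> 11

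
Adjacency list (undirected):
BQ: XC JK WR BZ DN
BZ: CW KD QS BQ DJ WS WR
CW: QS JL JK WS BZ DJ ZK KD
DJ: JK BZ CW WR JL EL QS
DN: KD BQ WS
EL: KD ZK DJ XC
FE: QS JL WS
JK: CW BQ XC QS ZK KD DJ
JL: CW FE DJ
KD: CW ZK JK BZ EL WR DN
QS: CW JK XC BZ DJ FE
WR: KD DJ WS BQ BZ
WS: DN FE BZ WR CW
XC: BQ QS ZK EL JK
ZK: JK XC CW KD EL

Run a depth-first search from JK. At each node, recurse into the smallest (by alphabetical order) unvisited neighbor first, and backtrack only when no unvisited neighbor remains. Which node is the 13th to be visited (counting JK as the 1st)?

XC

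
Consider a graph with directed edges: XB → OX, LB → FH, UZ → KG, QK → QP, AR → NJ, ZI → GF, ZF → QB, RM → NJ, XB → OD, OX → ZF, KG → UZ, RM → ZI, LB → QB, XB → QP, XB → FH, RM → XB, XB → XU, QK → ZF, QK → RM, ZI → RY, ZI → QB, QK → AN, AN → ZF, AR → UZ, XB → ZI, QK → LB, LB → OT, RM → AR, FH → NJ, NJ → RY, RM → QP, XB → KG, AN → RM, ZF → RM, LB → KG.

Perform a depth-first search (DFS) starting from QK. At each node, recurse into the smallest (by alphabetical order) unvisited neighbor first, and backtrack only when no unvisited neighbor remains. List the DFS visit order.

QK, AN, RM, AR, NJ, RY, UZ, KG, QP, XB, FH, OD, OX, ZF, QB, XU, ZI, GF, LB, OT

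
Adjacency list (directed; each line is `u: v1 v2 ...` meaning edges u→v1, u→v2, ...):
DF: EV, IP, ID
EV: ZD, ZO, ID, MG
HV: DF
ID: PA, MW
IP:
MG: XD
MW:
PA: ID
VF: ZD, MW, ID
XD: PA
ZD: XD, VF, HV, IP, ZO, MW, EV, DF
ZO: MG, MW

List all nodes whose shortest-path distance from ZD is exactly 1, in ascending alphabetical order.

Level 0: ZD
Level 1: DF, EV, HV, IP, MW, VF, XD, ZO
Level 2: ID, MG, PA

DF, EV, HV, IP, MW, VF, XD, ZO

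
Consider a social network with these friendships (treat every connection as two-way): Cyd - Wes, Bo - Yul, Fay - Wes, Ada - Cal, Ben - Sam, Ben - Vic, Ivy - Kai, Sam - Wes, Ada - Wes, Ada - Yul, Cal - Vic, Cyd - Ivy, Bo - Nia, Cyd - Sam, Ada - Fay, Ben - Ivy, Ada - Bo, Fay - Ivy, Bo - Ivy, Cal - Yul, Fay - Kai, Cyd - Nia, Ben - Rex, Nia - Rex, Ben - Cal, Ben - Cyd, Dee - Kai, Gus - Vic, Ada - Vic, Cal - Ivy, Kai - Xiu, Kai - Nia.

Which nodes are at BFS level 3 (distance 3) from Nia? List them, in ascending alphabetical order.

Cal, Vic

Level 0: Nia
Level 1: Bo, Cyd, Kai, Rex
Level 2: Ada, Ben, Dee, Fay, Ivy, Sam, Wes, Xiu, Yul
Level 3: Cal, Vic
Level 4: Gus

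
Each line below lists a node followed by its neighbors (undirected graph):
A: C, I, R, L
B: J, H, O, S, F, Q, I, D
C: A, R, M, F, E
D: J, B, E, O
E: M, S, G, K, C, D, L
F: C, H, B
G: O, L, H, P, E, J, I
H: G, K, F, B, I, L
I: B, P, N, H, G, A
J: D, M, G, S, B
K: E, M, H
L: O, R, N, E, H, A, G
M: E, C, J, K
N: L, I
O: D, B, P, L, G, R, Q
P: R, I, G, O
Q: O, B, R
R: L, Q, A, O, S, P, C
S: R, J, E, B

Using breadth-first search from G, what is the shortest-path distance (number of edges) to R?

2

Level 0: G
Level 1: E, H, I, J, L, O, P
Level 2: A, B, C, D, F, K, M, N, Q, R, S
R first appears at level 2.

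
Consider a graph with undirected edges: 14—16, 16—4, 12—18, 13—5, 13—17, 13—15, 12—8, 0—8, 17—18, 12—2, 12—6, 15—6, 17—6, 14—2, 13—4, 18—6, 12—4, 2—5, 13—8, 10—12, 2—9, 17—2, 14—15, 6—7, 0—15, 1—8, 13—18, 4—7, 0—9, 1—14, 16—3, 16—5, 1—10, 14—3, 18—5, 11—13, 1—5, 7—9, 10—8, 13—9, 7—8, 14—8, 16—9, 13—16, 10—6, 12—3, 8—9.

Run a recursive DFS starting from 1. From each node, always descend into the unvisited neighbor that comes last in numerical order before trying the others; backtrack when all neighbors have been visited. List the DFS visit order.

Visit 1
1 → 14
14 → 16
16 → 13
13 → 18
18 → 17
17 → 6
6 → 15
15 → 0
0 → 9
9 → 8
8 → 12
12 → 10
12 → 4
4 → 7
12 → 3
12 → 2
2 → 5
13 → 11

1 14 16 13 18 17 6 15 0 9 8 12 10 4 7 3 2 5 11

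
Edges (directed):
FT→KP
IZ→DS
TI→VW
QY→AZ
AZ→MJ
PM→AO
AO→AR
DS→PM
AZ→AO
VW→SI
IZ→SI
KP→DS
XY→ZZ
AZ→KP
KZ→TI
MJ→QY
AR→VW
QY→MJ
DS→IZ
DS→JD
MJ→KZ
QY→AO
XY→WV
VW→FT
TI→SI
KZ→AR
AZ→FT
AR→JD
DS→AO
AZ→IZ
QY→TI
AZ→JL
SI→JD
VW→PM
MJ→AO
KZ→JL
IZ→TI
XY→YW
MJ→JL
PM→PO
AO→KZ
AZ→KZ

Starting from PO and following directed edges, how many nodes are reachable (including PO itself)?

BFS from PO visits: PO
Reachable nodes: 1 of 21 total.

1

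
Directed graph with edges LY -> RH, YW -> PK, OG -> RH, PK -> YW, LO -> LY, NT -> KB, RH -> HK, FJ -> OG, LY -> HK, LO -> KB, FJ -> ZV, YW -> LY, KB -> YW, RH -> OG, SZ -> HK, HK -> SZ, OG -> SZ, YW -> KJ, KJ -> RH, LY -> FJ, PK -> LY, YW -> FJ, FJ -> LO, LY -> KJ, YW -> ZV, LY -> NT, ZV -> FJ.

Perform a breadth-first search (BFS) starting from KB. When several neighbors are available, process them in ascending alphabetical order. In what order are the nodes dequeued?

KB, YW, FJ, KJ, LY, PK, ZV, LO, OG, RH, HK, NT, SZ

Visit KB; enqueue YW → queue [YW]
Visit YW; enqueue FJ, KJ, LY, PK, ZV → queue [FJ, KJ, LY, PK, ZV]
Visit FJ; enqueue LO, OG → queue [KJ, LY, PK, ZV, LO, OG]
Visit KJ; enqueue RH → queue [LY, PK, ZV, LO, OG, RH]
Visit LY; enqueue HK, NT → queue [PK, ZV, LO, OG, RH, HK, NT]
Visit PK → queue [ZV, LO, OG, RH, HK, NT]
Visit ZV → queue [LO, OG, RH, HK, NT]
Visit LO → queue [OG, RH, HK, NT]
Visit OG; enqueue SZ → queue [RH, HK, NT, SZ]
Visit RH → queue [HK, NT, SZ]
Visit HK → queue [NT, SZ]
Visit NT → queue [SZ]
Visit SZ → queue []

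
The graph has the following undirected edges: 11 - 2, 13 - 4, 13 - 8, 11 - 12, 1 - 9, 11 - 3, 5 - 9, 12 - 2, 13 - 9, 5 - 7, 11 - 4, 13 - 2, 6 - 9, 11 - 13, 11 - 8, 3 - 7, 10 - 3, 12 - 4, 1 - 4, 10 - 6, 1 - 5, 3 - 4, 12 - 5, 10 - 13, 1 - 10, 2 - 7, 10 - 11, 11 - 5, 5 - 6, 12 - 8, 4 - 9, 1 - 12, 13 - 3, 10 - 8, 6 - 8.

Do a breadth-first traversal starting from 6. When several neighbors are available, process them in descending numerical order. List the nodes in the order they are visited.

Visit 6; enqueue 10, 9, 8, 5 → queue [10, 9, 8, 5]
Visit 10; enqueue 13, 11, 3, 1 → queue [9, 8, 5, 13, 11, 3, 1]
Visit 9; enqueue 4 → queue [8, 5, 13, 11, 3, 1, 4]
Visit 8; enqueue 12 → queue [5, 13, 11, 3, 1, 4, 12]
Visit 5; enqueue 7 → queue [13, 11, 3, 1, 4, 12, 7]
Visit 13; enqueue 2 → queue [11, 3, 1, 4, 12, 7, 2]
Visit 11 → queue [3, 1, 4, 12, 7, 2]
Visit 3 → queue [1, 4, 12, 7, 2]
Visit 1 → queue [4, 12, 7, 2]
Visit 4 → queue [12, 7, 2]
Visit 12 → queue [7, 2]
Visit 7 → queue [2]
Visit 2 → queue []

6 10 9 8 5 13 11 3 1 4 12 7 2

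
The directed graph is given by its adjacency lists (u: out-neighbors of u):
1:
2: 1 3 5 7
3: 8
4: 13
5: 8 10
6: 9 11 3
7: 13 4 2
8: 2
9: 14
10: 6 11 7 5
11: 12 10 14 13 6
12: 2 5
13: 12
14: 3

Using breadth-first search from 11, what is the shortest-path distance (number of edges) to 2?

Level 0: 11
Level 1: 6, 10, 12, 13, 14
Level 2: 2, 3, 5, 7, 9
Level 3: 1, 4, 8
2 first appears at level 2.

2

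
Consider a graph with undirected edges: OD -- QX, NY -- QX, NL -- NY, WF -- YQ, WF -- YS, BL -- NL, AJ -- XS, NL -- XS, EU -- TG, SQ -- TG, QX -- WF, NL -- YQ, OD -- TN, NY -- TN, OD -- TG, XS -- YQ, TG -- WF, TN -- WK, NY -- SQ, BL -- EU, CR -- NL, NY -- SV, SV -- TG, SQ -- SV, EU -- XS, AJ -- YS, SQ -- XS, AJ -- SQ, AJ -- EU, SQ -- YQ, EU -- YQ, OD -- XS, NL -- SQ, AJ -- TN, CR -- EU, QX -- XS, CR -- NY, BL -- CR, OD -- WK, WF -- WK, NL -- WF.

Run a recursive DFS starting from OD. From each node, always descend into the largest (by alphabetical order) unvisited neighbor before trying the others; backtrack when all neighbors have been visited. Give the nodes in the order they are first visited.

Visit OD
OD → XS
XS → YQ
YQ → WF
WF → YS
YS → AJ
AJ → TN
TN → WK
TN → NY
NY → SV
SV → TG
TG → SQ
SQ → NL
NL → CR
CR → EU
EU → BL
NY → QX

OD -> XS -> YQ -> WF -> YS -> AJ -> TN -> WK -> NY -> SV -> TG -> SQ -> NL -> CR -> EU -> BL -> QX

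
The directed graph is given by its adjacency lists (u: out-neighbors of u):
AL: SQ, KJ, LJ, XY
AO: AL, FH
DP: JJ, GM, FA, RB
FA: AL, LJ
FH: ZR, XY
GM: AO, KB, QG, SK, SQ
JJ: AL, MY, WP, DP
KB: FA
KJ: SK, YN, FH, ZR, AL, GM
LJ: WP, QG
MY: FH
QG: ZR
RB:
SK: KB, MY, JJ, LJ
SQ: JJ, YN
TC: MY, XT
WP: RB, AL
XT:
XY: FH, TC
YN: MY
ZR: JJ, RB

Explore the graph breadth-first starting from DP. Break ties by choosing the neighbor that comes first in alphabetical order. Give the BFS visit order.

DP, FA, GM, JJ, RB, AL, LJ, AO, KB, QG, SK, SQ, MY, WP, KJ, XY, FH, ZR, YN, TC, XT

Visit DP; enqueue FA, GM, JJ, RB → queue [FA, GM, JJ, RB]
Visit FA; enqueue AL, LJ → queue [GM, JJ, RB, AL, LJ]
Visit GM; enqueue AO, KB, QG, SK, SQ → queue [JJ, RB, AL, LJ, AO, KB, QG, SK, SQ]
Visit JJ; enqueue MY, WP → queue [RB, AL, LJ, AO, KB, QG, SK, SQ, MY, WP]
Visit RB → queue [AL, LJ, AO, KB, QG, SK, SQ, MY, WP]
Visit AL; enqueue KJ, XY → queue [LJ, AO, KB, QG, SK, SQ, MY, WP, KJ, XY]
Visit LJ → queue [AO, KB, QG, SK, SQ, MY, WP, KJ, XY]
Visit AO; enqueue FH → queue [KB, QG, SK, SQ, MY, WP, KJ, XY, FH]
Visit KB → queue [QG, SK, SQ, MY, WP, KJ, XY, FH]
Visit QG; enqueue ZR → queue [SK, SQ, MY, WP, KJ, XY, FH, ZR]
Visit SK → queue [SQ, MY, WP, KJ, XY, FH, ZR]
Visit SQ; enqueue YN → queue [MY, WP, KJ, XY, FH, ZR, YN]
Visit MY → queue [WP, KJ, XY, FH, ZR, YN]
Visit WP → queue [KJ, XY, FH, ZR, YN]
Visit KJ → queue [XY, FH, ZR, YN]
Visit XY; enqueue TC → queue [FH, ZR, YN, TC]
Visit FH → queue [ZR, YN, TC]
Visit ZR → queue [YN, TC]
Visit YN → queue [TC]
Visit TC; enqueue XT → queue [XT]
Visit XT → queue []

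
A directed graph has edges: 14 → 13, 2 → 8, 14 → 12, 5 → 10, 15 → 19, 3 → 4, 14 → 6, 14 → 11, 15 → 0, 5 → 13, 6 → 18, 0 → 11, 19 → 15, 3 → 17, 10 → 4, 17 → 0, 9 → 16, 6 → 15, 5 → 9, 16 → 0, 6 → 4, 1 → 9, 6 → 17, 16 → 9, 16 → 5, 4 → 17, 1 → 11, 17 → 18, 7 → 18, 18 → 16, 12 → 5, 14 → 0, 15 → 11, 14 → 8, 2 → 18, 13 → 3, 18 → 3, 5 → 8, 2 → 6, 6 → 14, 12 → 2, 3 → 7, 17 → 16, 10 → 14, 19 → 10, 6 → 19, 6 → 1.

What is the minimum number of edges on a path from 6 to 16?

2

Level 0: 6
Level 1: 1, 4, 14, 15, 17, 18, 19
Level 2: 0, 3, 8, 9, 10, 11, 12, 13, 16
Level 3: 2, 5, 7
16 first appears at level 2.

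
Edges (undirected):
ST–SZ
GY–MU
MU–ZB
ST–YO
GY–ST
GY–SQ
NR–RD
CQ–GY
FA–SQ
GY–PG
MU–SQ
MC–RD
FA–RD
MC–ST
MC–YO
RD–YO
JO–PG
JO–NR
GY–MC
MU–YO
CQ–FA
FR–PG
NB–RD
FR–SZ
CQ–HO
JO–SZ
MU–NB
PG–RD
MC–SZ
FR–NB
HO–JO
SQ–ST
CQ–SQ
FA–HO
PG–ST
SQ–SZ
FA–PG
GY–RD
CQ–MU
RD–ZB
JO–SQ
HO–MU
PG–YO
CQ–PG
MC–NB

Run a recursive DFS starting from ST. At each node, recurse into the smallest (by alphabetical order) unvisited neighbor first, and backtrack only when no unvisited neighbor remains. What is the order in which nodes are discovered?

ST GY CQ FA HO JO NR RD MC NB FR PG YO MU SQ SZ ZB

Visit ST
ST → GY
GY → CQ
CQ → FA
FA → HO
HO → JO
JO → NR
NR → RD
RD → MC
MC → NB
NB → FR
FR → PG
PG → YO
YO → MU
MU → SQ
SQ → SZ
MU → ZB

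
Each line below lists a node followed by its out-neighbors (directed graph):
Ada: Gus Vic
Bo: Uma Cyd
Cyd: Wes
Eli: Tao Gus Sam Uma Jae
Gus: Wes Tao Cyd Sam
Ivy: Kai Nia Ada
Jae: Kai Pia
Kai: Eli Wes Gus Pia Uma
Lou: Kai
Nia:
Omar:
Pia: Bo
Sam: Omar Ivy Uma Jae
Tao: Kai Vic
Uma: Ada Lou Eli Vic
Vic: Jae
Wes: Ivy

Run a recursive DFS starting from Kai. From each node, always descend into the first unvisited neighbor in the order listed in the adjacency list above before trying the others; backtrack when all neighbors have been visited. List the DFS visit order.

Visit Kai
Kai → Eli
Eli → Tao
Tao → Vic
Vic → Jae
Jae → Pia
Pia → Bo
Bo → Uma
Uma → Ada
Ada → Gus
Gus → Wes
Wes → Ivy
Ivy → Nia
Gus → Cyd
Gus → Sam
Sam → Omar
Uma → Lou

Kai, Eli, Tao, Vic, Jae, Pia, Bo, Uma, Ada, Gus, Wes, Ivy, Nia, Cyd, Sam, Omar, Lou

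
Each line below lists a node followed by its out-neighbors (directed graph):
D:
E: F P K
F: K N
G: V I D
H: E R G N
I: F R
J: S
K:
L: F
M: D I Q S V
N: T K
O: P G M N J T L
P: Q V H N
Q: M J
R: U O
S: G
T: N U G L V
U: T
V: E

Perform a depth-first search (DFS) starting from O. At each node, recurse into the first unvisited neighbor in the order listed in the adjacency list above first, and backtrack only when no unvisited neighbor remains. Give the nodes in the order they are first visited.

O P Q M D I F K N T U G V E L R S J H

Visit O
O → P
P → Q
Q → M
M → D
M → I
I → F
F → K
F → N
N → T
T → U
T → G
G → V
V → E
T → L
I → R
M → S
Q → J
P → H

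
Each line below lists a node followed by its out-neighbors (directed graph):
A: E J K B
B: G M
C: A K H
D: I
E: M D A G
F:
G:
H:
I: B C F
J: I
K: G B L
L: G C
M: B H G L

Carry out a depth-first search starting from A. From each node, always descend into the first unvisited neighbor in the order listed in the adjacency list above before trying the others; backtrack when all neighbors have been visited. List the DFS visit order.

Visit A
A → E
E → M
M → B
B → G
M → H
M → L
L → C
C → K
E → D
D → I
I → F
A → J

A, E, M, B, G, H, L, C, K, D, I, F, J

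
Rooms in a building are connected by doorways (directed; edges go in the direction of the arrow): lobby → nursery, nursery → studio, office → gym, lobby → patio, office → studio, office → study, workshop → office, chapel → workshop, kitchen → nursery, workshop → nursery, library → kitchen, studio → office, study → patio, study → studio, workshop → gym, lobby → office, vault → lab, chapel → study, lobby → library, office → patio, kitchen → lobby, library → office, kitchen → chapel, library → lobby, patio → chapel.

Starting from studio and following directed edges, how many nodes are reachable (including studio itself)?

8

BFS from studio visits: studio, office, gym, patio, study, chapel, workshop, nursery
Reachable nodes: 8 of 13 total.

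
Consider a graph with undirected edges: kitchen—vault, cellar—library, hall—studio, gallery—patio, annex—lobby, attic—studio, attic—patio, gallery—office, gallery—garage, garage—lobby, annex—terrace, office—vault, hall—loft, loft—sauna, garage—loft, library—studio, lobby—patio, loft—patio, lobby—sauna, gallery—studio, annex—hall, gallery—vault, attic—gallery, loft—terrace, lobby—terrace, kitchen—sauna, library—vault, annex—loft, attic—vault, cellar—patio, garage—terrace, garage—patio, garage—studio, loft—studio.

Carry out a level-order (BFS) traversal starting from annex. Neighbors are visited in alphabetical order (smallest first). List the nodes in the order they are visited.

annex -> hall -> lobby -> loft -> terrace -> studio -> garage -> patio -> sauna -> attic -> gallery -> library -> cellar -> kitchen -> vault -> office

Visit annex; enqueue hall, lobby, loft, terrace → queue [hall, lobby, loft, terrace]
Visit hall; enqueue studio → queue [lobby, loft, terrace, studio]
Visit lobby; enqueue garage, patio, sauna → queue [loft, terrace, studio, garage, patio, sauna]
Visit loft → queue [terrace, studio, garage, patio, sauna]
Visit terrace → queue [studio, garage, patio, sauna]
Visit studio; enqueue attic, gallery, library → queue [garage, patio, sauna, attic, gallery, library]
Visit garage → queue [patio, sauna, attic, gallery, library]
Visit patio; enqueue cellar → queue [sauna, attic, gallery, library, cellar]
Visit sauna; enqueue kitchen → queue [attic, gallery, library, cellar, kitchen]
Visit attic; enqueue vault → queue [gallery, library, cellar, kitchen, vault]
Visit gallery; enqueue office → queue [library, cellar, kitchen, vault, office]
Visit library → queue [cellar, kitchen, vault, office]
Visit cellar → queue [kitchen, vault, office]
Visit kitchen → queue [vault, office]
Visit vault → queue [office]
Visit office → queue []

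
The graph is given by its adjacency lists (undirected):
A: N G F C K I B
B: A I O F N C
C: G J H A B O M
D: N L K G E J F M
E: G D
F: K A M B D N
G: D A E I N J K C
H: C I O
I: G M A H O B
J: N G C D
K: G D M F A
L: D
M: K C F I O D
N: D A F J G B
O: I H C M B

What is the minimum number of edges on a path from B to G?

2

Level 0: B
Level 1: A, C, F, I, N, O
Level 2: D, G, H, J, K, M
Level 3: E, L
G first appears at level 2.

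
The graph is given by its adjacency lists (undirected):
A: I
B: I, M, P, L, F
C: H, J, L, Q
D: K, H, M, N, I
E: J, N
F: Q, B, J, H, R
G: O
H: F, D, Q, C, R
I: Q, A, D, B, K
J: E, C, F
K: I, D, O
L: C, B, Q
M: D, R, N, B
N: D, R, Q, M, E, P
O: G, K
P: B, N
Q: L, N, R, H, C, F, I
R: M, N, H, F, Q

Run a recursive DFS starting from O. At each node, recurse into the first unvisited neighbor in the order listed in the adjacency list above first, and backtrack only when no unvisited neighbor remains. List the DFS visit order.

Visit O
O → G
O → K
K → I
I → Q
Q → L
L → C
C → H
H → F
F → B
B → M
M → D
D → N
N → R
N → E
E → J
N → P
I → A

O → G → K → I → Q → L → C → H → F → B → M → D → N → R → E → J → P → A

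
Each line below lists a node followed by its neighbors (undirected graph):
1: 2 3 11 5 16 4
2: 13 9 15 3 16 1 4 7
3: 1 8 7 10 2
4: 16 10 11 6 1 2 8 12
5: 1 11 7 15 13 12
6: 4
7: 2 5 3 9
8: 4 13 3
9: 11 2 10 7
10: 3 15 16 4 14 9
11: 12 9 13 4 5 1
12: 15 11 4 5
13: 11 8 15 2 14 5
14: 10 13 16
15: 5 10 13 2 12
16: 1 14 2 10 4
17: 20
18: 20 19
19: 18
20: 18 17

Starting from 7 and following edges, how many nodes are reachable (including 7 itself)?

16

BFS from 7 visits: 7, 2, 3, 5, 9, 1, 4, 13, 15, 16, 8, 10, 11, 12, 6, 14
Reachable nodes: 16 of 20 total.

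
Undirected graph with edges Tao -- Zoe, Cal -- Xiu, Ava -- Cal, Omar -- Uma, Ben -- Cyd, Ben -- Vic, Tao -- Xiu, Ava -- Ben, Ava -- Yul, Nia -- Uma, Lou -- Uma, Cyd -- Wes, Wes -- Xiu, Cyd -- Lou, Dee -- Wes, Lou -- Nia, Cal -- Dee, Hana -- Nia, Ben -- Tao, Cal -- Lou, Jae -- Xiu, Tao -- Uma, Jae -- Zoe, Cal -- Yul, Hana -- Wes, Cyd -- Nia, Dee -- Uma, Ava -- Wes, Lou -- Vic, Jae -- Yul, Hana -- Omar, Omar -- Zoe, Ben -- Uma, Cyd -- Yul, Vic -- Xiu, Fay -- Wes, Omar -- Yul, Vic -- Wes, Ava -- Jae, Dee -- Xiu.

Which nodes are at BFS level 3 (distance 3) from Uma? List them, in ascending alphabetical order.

Level 0: Uma
Level 1: Ben, Dee, Lou, Nia, Omar, Tao
Level 2: Ava, Cal, Cyd, Hana, Vic, Wes, Xiu, Yul, Zoe
Level 3: Fay, Jae

Fay, Jae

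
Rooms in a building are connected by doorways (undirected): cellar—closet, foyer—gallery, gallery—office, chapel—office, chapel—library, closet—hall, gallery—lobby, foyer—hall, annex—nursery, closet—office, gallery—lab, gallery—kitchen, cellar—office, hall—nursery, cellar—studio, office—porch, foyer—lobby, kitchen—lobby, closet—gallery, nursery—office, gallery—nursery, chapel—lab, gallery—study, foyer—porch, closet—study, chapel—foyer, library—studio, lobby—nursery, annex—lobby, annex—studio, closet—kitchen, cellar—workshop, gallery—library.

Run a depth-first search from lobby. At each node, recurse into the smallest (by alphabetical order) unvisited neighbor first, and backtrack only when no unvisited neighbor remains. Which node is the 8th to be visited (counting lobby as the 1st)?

Visit lobby
lobby → annex
annex → nursery
nursery → gallery
gallery → closet
closet → cellar
cellar → office
office → chapel
chapel → foyer
foyer → hall
foyer → porch
chapel → lab
chapel → library
library → studio
cellar → workshop
closet → kitchen
closet → study

Visit order: lobby, annex, nursery, gallery, closet, cellar, office, chapel, foyer, hall, porch, lab, library, studio, workshop, kitchen, study

chapel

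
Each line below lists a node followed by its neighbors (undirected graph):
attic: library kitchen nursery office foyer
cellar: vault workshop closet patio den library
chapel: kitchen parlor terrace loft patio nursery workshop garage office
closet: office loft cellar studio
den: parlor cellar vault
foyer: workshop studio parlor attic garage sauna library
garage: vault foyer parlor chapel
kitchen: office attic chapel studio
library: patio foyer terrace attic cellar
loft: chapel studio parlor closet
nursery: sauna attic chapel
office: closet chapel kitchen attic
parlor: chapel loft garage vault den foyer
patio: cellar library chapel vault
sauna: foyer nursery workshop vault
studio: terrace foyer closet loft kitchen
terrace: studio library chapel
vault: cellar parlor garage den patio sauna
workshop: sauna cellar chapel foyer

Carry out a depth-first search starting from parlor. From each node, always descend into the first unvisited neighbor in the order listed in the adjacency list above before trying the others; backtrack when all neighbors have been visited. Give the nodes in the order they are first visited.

Visit parlor
parlor → chapel
chapel → kitchen
kitchen → office
office → closet
closet → loft
loft → studio
studio → terrace
terrace → library
library → patio
patio → cellar
cellar → vault
vault → garage
garage → foyer
foyer → workshop
workshop → sauna
sauna → nursery
nursery → attic
vault → den

parlor → chapel → kitchen → office → closet → loft → studio → terrace → library → patio → cellar → vault → garage → foyer → workshop → sauna → nursery → attic → den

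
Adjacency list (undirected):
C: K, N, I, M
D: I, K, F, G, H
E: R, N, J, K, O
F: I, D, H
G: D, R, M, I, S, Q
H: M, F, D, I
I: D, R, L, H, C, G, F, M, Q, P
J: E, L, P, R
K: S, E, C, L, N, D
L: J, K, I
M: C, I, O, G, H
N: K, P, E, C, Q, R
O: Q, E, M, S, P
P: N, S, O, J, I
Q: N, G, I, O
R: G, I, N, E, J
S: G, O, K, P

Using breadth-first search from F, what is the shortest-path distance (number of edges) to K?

2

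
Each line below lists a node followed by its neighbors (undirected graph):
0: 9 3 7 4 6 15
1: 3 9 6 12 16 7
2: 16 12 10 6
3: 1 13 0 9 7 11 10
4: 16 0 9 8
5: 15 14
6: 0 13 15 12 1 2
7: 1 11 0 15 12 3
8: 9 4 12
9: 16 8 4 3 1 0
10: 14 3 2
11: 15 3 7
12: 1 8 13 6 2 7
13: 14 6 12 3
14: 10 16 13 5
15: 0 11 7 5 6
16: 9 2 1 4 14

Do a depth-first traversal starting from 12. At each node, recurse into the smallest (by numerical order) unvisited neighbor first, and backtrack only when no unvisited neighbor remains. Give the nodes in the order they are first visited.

12, 1, 3, 0, 4, 8, 9, 16, 2, 6, 13, 14, 5, 15, 7, 11, 10

Visit 12
12 → 1
1 → 3
3 → 0
0 → 4
4 → 8
8 → 9
9 → 16
16 → 2
2 → 6
6 → 13
13 → 14
14 → 5
5 → 15
15 → 7
7 → 11
14 → 10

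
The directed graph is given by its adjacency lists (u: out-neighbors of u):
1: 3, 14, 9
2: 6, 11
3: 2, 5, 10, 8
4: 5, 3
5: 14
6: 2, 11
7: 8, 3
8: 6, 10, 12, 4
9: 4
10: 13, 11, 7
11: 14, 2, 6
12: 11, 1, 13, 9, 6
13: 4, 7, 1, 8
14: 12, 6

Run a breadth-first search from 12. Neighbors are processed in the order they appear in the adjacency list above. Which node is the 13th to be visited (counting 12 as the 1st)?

5

Visit 12; enqueue 11, 1, 13, 9, 6 → queue [11, 1, 13, 9, 6]
Visit 11; enqueue 14, 2 → queue [1, 13, 9, 6, 14, 2]
Visit 1; enqueue 3 → queue [13, 9, 6, 14, 2, 3]
Visit 13; enqueue 4, 7, 8 → queue [9, 6, 14, 2, 3, 4, 7, 8]
Visit 9 → queue [6, 14, 2, 3, 4, 7, 8]
Visit 6 → queue [14, 2, 3, 4, 7, 8]
Visit 14 → queue [2, 3, 4, 7, 8]
Visit 2 → queue [3, 4, 7, 8]
Visit 3; enqueue 5, 10 → queue [4, 7, 8, 5, 10]
Visit 4 → queue [7, 8, 5, 10]
Visit 7 → queue [8, 5, 10]
Visit 8 → queue [5, 10]
Visit 5 → queue [10]
Visit 10 → queue []

Visit order: 12, 11, 1, 13, 9, 6, 14, 2, 3, 4, 7, 8, 5, 10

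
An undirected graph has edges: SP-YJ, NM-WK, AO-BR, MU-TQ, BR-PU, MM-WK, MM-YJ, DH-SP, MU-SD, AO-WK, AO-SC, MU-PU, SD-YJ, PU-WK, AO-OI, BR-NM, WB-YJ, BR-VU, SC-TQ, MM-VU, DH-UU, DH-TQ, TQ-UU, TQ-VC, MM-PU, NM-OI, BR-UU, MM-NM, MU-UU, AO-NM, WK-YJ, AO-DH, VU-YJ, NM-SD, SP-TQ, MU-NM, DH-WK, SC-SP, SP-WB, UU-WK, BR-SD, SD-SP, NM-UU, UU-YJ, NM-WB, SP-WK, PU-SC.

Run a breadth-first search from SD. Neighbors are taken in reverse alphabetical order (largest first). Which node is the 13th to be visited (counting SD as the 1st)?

Visit SD; enqueue YJ, SP, NM, MU, BR → queue [YJ, SP, NM, MU, BR]
Visit YJ; enqueue WK, WB, VU, UU, MM → queue [SP, NM, MU, BR, WK, WB, VU, UU, MM]
Visit SP; enqueue TQ, SC, DH → queue [NM, MU, BR, WK, WB, VU, UU, MM, TQ, SC, DH]
Visit NM; enqueue OI, AO → queue [MU, BR, WK, WB, VU, UU, MM, TQ, SC, DH, OI, AO]
Visit MU; enqueue PU → queue [BR, WK, WB, VU, UU, MM, TQ, SC, DH, OI, AO, PU]
Visit BR → queue [WK, WB, VU, UU, MM, TQ, SC, DH, OI, AO, PU]
Visit WK → queue [WB, VU, UU, MM, TQ, SC, DH, OI, AO, PU]
Visit WB → queue [VU, UU, MM, TQ, SC, DH, OI, AO, PU]
Visit VU → queue [UU, MM, TQ, SC, DH, OI, AO, PU]
Visit UU → queue [MM, TQ, SC, DH, OI, AO, PU]
Visit MM → queue [TQ, SC, DH, OI, AO, PU]
Visit TQ; enqueue VC → queue [SC, DH, OI, AO, PU, VC]
Visit SC → queue [DH, OI, AO, PU, VC]
Visit DH → queue [OI, AO, PU, VC]
Visit OI → queue [AO, PU, VC]
Visit AO → queue [PU, VC]
Visit PU → queue [VC]
Visit VC → queue []

Visit order: SD, YJ, SP, NM, MU, BR, WK, WB, VU, UU, MM, TQ, SC, DH, OI, AO, PU, VC

SC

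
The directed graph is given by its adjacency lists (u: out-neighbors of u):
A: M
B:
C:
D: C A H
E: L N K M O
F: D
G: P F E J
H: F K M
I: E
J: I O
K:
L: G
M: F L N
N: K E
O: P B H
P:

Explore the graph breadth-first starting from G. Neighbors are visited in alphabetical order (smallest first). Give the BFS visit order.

G -> E -> F -> J -> P -> K -> L -> M -> N -> O -> D -> I -> B -> H -> A -> C

Visit G; enqueue E, F, J, P → queue [E, F, J, P]
Visit E; enqueue K, L, M, N, O → queue [F, J, P, K, L, M, N, O]
Visit F; enqueue D → queue [J, P, K, L, M, N, O, D]
Visit J; enqueue I → queue [P, K, L, M, N, O, D, I]
Visit P → queue [K, L, M, N, O, D, I]
Visit K → queue [L, M, N, O, D, I]
Visit L → queue [M, N, O, D, I]
Visit M → queue [N, O, D, I]
Visit N → queue [O, D, I]
Visit O; enqueue B, H → queue [D, I, B, H]
Visit D; enqueue A, C → queue [I, B, H, A, C]
Visit I → queue [B, H, A, C]
Visit B → queue [H, A, C]
Visit H → queue [A, C]
Visit A → queue [C]
Visit C → queue []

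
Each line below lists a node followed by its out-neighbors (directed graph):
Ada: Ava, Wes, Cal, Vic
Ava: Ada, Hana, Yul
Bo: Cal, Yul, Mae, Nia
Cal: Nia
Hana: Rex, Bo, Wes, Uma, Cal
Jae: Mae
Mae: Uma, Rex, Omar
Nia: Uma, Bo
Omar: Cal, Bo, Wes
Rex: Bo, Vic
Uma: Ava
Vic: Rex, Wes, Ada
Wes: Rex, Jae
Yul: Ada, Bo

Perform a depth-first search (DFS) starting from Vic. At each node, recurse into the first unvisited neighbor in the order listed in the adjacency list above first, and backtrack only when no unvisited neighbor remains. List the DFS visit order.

Vic Rex Bo Cal Nia Uma Ava Ada Wes Jae Mae Omar Hana Yul

Visit Vic
Vic → Rex
Rex → Bo
Bo → Cal
Cal → Nia
Nia → Uma
Uma → Ava
Ava → Ada
Ada → Wes
Wes → Jae
Jae → Mae
Mae → Omar
Ava → Hana
Ava → Yul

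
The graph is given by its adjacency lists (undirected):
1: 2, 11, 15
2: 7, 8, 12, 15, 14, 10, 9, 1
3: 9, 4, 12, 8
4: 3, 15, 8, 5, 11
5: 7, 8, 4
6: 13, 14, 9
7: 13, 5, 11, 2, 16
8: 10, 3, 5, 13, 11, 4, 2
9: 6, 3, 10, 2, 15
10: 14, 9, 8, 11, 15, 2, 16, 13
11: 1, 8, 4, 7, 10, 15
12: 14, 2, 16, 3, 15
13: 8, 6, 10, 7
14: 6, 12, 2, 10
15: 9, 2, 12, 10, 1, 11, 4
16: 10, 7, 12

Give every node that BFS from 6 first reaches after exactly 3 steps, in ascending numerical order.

Level 0: 6
Level 1: 9, 13, 14
Level 2: 2, 3, 7, 8, 10, 12, 15
Level 3: 1, 4, 5, 11, 16

1, 4, 5, 11, 16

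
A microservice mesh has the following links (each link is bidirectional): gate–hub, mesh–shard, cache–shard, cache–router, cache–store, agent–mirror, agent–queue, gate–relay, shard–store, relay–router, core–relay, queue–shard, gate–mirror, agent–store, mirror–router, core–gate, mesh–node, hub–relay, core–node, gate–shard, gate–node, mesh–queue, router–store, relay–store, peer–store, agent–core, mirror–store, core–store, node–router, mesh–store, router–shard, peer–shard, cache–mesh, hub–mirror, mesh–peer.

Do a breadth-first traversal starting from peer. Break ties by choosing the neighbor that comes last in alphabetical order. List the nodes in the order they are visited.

Visit peer; enqueue store, shard, mesh → queue [store, shard, mesh]
Visit store; enqueue router, relay, mirror, core, cache, agent → queue [shard, mesh, router, relay, mirror, core, cache, agent]
Visit shard; enqueue queue, gate → queue [mesh, router, relay, mirror, core, cache, agent, queue, gate]
Visit mesh; enqueue node → queue [router, relay, mirror, core, cache, agent, queue, gate, node]
Visit router → queue [relay, mirror, core, cache, agent, queue, gate, node]
Visit relay; enqueue hub → queue [mirror, core, cache, agent, queue, gate, node, hub]
Visit mirror → queue [core, cache, agent, queue, gate, node, hub]
Visit core → queue [cache, agent, queue, gate, node, hub]
Visit cache → queue [agent, queue, gate, node, hub]
Visit agent → queue [queue, gate, node, hub]
Visit queue → queue [gate, node, hub]
Visit gate → queue [node, hub]
Visit node → queue [hub]
Visit hub → queue []

peer, store, shard, mesh, router, relay, mirror, core, cache, agent, queue, gate, node, hub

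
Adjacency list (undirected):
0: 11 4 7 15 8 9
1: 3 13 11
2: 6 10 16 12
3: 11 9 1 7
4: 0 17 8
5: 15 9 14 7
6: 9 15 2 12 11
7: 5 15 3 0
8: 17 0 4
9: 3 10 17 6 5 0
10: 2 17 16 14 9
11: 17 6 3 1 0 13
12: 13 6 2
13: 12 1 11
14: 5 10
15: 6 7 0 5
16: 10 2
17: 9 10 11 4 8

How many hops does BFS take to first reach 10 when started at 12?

2

Level 0: 12
Level 1: 2, 6, 13
Level 2: 1, 9, 10, 11, 15, 16
Level 3: 0, 3, 5, 7, 14, 17
Level 4: 4, 8
10 first appears at level 2.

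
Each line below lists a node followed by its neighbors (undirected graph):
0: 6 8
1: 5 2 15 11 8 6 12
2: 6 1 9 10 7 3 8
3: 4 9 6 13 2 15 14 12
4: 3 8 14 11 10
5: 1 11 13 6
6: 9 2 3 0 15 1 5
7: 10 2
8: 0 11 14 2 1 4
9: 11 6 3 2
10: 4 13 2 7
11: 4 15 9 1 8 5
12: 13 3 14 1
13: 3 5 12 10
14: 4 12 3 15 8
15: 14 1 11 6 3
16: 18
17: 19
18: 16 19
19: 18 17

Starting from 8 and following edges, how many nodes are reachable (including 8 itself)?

BFS from 8 visits: 8, 0, 1, 2, 4, 11, 14, 6, 5, 12, 15, 3, 7, 9, 10, 13
Reachable nodes: 16 of 20 total.

16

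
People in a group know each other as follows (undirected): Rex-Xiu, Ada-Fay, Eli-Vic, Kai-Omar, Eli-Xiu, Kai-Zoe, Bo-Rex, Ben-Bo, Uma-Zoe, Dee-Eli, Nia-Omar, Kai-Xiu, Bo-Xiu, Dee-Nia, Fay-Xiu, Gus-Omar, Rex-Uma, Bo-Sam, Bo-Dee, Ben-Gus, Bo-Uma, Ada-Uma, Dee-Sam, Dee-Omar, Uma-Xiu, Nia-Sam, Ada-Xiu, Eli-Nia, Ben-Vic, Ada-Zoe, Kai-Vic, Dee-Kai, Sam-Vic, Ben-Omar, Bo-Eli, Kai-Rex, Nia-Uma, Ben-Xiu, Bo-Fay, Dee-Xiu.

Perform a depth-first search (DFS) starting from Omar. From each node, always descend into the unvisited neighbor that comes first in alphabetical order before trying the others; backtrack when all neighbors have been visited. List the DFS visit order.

Omar -> Ben -> Bo -> Dee -> Eli -> Nia -> Sam -> Vic -> Kai -> Rex -> Uma -> Ada -> Fay -> Xiu -> Zoe -> Gus

Visit Omar
Omar → Ben
Ben → Bo
Bo → Dee
Dee → Eli
Eli → Nia
Nia → Sam
Sam → Vic
Vic → Kai
Kai → Rex
Rex → Uma
Uma → Ada
Ada → Fay
Fay → Xiu
Ada → Zoe
Ben → Gus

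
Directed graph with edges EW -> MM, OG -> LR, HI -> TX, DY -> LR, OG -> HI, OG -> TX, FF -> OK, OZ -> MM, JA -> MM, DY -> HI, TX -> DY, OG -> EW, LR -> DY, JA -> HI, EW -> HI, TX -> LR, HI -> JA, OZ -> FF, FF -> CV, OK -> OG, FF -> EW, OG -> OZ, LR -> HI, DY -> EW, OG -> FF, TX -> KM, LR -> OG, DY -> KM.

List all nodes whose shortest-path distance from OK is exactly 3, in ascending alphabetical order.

CV, DY, JA, KM, MM

Level 0: OK
Level 1: OG
Level 2: EW, FF, HI, LR, OZ, TX
Level 3: CV, DY, JA, KM, MM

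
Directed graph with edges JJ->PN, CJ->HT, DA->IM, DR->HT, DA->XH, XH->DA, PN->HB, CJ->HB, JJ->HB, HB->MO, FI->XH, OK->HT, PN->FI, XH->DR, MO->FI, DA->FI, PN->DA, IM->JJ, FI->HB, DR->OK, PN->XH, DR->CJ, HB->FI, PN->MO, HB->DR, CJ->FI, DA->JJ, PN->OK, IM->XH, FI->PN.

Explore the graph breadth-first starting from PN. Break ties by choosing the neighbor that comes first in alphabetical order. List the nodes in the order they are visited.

Visit PN; enqueue DA, FI, HB, MO, OK, XH → queue [DA, FI, HB, MO, OK, XH]
Visit DA; enqueue IM, JJ → queue [FI, HB, MO, OK, XH, IM, JJ]
Visit FI → queue [HB, MO, OK, XH, IM, JJ]
Visit HB; enqueue DR → queue [MO, OK, XH, IM, JJ, DR]
Visit MO → queue [OK, XH, IM, JJ, DR]
Visit OK; enqueue HT → queue [XH, IM, JJ, DR, HT]
Visit XH → queue [IM, JJ, DR, HT]
Visit IM → queue [JJ, DR, HT]
Visit JJ → queue [DR, HT]
Visit DR; enqueue CJ → queue [HT, CJ]
Visit HT → queue [CJ]
Visit CJ → queue []

PN, DA, FI, HB, MO, OK, XH, IM, JJ, DR, HT, CJ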